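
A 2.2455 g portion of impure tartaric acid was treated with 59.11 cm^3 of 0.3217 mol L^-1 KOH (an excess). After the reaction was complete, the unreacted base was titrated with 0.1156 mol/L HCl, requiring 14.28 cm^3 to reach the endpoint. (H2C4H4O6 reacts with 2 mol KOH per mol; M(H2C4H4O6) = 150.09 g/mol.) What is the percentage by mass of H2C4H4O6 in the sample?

Total n(KOH) added = 0.3217 x 0.05911 = 0.01902 mol.
n(HCl) used = 0.1156 x 0.01428 = 0.001651 mol, which equals the excess n(KOH).
So n(KOH) consumed by the sample = 0.01902 - 0.001651 = 0.01736 mol.
n(H2C4H4O6) = 0.01736 / 2 = 0.008682 mol.
mass H2C4H4O6 = 0.008682 x 150.09 = 1.303 g, so %H2C4H4O6 = 1.303/2.2455 x 100 = 58.0%.

58.0%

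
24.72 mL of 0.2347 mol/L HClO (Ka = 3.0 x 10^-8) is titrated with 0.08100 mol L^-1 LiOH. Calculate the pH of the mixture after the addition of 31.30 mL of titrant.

Initial n(HClO) = 0.2347 x 0.02472 = 0.005802 mol.
n(LiOH) added = 0.08100 x 0.03130 = 0.002535 mol, converting that many moles of HClO to ClO-.
Remaining n(HClO) = 0.003266 mol; n(ClO-) = 0.002535 mol.
By Henderson-Hasselbalch, pH = pKa + log([A^-]/[HA]) = 7.52 + log(0.002535/0.003266) = 7.52 + (-0.11) = 7.41.

7.41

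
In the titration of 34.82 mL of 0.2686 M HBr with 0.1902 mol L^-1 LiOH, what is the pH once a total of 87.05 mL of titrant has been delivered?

n(acid) = 0.2686 x 0.03482 = 0.009353 mol; n(LiOH) added = 0.1902 x 0.08705 = 0.01656 mol.
Base is in excess by 0.01656 - 0.009353 = 0.007204 mol in a total volume of 0.1219 L.
[OH^-] = 0.007204/0.1219 = 0.05911 M, so pOH = 1.23 and pH = 14.00 - 1.23 = 12.77.

12.77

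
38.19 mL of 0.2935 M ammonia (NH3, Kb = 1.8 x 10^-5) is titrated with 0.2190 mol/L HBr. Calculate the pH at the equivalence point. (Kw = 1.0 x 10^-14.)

5.08

n(NH3) = 0.2935 x 0.03819 = 0.01121 mol; V(HBr) at equivalence = 0.01121/0.2190 = 0.05118 L.
At equivalence the base is fully converted to NH4+; total volume = 0.08937 L, so [NH4+] = 0.01121/0.08937 = 0.1254 M.
Ka(NH4+) = Kw/Kb = 1.0e-14 / 1.8 x 10^-5 = 5.56e-10.
[H^+] = sqrt(Ka x [NH4+]) = sqrt(5.56e-10 x 0.1254) = 8.35e-6 M.
pH = -log(8.35e-6) = 5.08.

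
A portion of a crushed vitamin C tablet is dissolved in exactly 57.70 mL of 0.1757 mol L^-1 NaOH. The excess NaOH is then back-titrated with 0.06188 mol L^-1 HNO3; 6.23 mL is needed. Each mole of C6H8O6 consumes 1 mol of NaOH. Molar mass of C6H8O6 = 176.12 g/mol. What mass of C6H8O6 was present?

Total n(NaOH) added = 0.1757 x 0.05770 = 0.01014 mol.
n(HNO3) used = 0.06188 x 0.006230 = 0.0003855 mol, which equals the excess n(NaOH).
So n(NaOH) consumed by the sample = 0.01014 - 0.0003855 = 0.009752 mol.
n(C6H8O6) = 0.009752 / 1 = 0.009752 mol.
mass = 0.009752 mol x 176.12 g/mol = 1.72 g.

1.72 g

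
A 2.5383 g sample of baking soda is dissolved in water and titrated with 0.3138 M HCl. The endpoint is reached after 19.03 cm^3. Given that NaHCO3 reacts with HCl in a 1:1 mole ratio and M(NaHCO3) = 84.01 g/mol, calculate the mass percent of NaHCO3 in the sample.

19.8%

n(HCl) = 0.3138 x 0.01903 = 0.005972 mol.
n(NaHCO3) = 0.005972 / 1 = 0.005972 mol.
mass of NaHCO3 = 0.005972 x 84.01 = 0.5017 g.
% purity = 0.5017 / 2.5383 x 100 = 19.8%.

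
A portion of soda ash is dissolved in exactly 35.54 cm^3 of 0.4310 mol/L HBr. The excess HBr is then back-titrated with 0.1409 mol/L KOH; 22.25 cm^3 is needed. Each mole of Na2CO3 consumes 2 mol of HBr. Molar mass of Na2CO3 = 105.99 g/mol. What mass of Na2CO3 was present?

Total n(HBr) added = 0.4310 x 0.03554 = 0.01532 mol.
n(KOH) used = 0.1409 x 0.02225 = 0.003135 mol, which equals the excess n(HBr).
So n(HBr) consumed by the sample = 0.01532 - 0.003135 = 0.01218 mol.
n(Na2CO3) = 0.01218 / 2 = 0.006091 mol.
mass = 0.006091 mol x 105.99 g/mol = 0.646 g.

0.646 g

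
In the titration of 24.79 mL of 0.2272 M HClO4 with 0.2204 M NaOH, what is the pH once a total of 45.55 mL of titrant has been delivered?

n(acid) = 0.2272 x 0.02479 = 0.005632 mol; n(NaOH) added = 0.2204 x 0.04555 = 0.01004 mol.
Base is in excess by 0.01004 - 0.005632 = 0.004407 mol in a total volume of 0.07034 L.
[OH^-] = 0.004407/0.07034 = 0.06265 M, so pOH = 1.20 and pH = 14.00 - 1.20 = 12.80.

12.80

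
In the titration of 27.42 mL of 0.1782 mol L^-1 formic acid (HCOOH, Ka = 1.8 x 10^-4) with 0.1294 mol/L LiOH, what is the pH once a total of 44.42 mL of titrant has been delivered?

12.08

n(acid) = 0.1782 x 0.02742 = 0.004886 mol; n(LiOH) added = 0.1294 x 0.04442 = 0.005748 mol.
Base is in excess by 0.005748 - 0.004886 = 0.0008617 mol in a total volume of 0.07184 L.
[OH^-] = 0.0008617/0.07184 = 0.01199 M, so pOH = 1.92 and pH = 14.00 - 1.92 = 12.08.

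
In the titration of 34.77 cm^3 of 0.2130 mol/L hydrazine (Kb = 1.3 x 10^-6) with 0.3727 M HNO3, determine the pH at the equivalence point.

n(N2H4) = 0.2130 x 0.03477 = 0.007406 mol; V(HNO3) at equivalence = 0.007406/0.3727 = 0.01987 L.
At equivalence the base is fully converted to N2H5+; total volume = 0.05464 L, so [N2H5+] = 0.007406/0.05464 = 0.1355 M.
Ka(N2H5+) = Kw/Kb = 1.0e-14 / 1.3 x 10^-6 = 7.69e-9.
[H^+] = sqrt(Ka x [N2H5+]) = sqrt(7.69e-9 x 0.1355) = 3.23e-5 M.
pH = -log(3.23e-5) = 4.49.

4.49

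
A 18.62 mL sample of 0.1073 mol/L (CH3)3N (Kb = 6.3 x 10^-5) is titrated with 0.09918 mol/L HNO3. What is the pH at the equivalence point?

5.54

n((CH3)3N) = 0.1073 x 0.01862 = 0.001998 mol; V(HNO3) at equivalence = 0.001998/0.09918 = 0.02014 L.
At equivalence the base is fully converted to (CH3)3NH+; total volume = 0.03876 L, so [(CH3)3NH+] = 0.001998/0.03876 = 0.05154 M.
Ka((CH3)3NH+) = Kw/Kb = 1.0e-14 / 6.3 x 10^-5 = 1.59e-10.
[H^+] = sqrt(Ka x [(CH3)3NH+]) = sqrt(1.59e-10 x 0.05154) = 2.86e-6 M.
pH = -log(2.86e-6) = 5.54.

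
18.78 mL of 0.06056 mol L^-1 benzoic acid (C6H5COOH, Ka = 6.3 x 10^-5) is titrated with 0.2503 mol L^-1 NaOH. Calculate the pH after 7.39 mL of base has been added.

n(acid) = 0.06056 x 0.01878 = 0.001137 mol; n(NaOH) added = 0.2503 x 0.007390 = 0.001850 mol.
Base is in excess by 0.001850 - 0.001137 = 0.0007124 mol in a total volume of 0.02617 L.
[OH^-] = 0.0007124/0.02617 = 0.02722 M, so pOH = 1.57 and pH = 14.00 - 1.57 = 12.43.

12.43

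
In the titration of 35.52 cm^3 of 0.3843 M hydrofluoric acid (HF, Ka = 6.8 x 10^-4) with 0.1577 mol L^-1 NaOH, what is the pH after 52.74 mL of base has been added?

Initial n(HF) = 0.3843 x 0.03552 = 0.01365 mol.
n(NaOH) added = 0.1577 x 0.05274 = 0.008317 mol, converting that many moles of HF to F-.
Remaining n(HF) = 0.005333 mol; n(F-) = 0.008317 mol.
By Henderson-Hasselbalch, pH = pKa + log([A^-]/[HA]) = 3.17 + log(0.008317/0.005333) = 3.17 + (+0.19) = 3.36.

3.36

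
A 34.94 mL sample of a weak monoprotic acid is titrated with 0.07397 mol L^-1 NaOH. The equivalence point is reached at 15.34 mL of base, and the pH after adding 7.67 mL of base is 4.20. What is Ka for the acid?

7.67 mL is half of the equivalence volume, so this is the half-equivalence point where [HA] = [A^-].
At half-equivalence pH = pKa, so pKa = 4.20.
Ka = 10^(-4.20) = 6.3 x 10^-5.

6.3 x 10^-5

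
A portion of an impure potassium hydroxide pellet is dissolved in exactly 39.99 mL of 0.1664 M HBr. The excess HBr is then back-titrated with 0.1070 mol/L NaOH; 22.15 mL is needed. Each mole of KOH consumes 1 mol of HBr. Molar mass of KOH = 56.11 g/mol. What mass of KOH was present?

Total n(HBr) added = 0.1664 x 0.03999 = 0.006654 mol.
n(NaOH) used = 0.1070 x 0.02215 = 0.002370 mol, which equals the excess n(HBr).
So n(HBr) consumed by the sample = 0.006654 - 0.002370 = 0.004284 mol.
n(KOH) = 0.004284 / 1 = 0.004284 mol.
mass = 0.004284 mol x 56.11 g/mol = 0.240 g.

0.240 g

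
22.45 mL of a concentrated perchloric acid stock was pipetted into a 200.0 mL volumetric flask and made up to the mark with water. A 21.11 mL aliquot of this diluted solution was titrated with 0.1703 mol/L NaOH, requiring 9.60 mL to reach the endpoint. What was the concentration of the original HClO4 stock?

0.690 M

n(NaOH) = 0.1703 x 0.009600 = 0.001635 mol.
n(HClO4) in the aliquot = 0.001635 mol.
[diluted HClO4] = 0.001635 / 0.02111 = 0.07745 M.
Dilution factor = 200.0/22.45 = 8.909, so [stock] = 0.07745 x 8.909 = 0.690 M.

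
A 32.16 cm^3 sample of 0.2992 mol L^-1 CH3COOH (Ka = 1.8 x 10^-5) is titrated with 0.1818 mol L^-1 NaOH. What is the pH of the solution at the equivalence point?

8.90

n(CH3COOH) = 0.2992 x 0.03216 = 0.009622 mol; V(NaOH) at equivalence = 0.009622/0.1818 = 0.05293 L.
At equivalence all the acid is converted to CH3COO-; total volume = 0.03216 + 0.05293 = 0.08509 L, so [CH3COO-] = 0.009622/0.08509 = 0.1131 M.
Kb = Kw/Ka = 1.0e-14 / 1.8 x 10^-5 = 5.56e-10.
[OH^-] = sqrt(Kb x [CH3COO-]) = sqrt(5.56e-10 x 0.1131) = 7.93e-6 M.
pOH = 5.10, so pH = 14.00 - 5.10 = 8.90.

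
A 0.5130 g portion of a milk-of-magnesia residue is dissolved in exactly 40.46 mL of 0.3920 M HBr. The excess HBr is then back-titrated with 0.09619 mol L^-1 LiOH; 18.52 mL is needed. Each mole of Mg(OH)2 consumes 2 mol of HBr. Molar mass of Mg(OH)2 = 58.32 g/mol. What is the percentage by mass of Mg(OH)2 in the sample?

80.0%

Total n(HBr) added = 0.3920 x 0.04046 = 0.01586 mol.
n(LiOH) used = 0.09619 x 0.01852 = 0.001781 mol, which equals the excess n(HBr).
So n(HBr) consumed by the sample = 0.01586 - 0.001781 = 0.01408 mol.
n(Mg(OH)2) = 0.01408 / 2 = 0.007039 mol.
mass Mg(OH)2 = 0.007039 x 58.32 = 0.4105 g, so %Mg(OH)2 = 0.4105/0.5130 x 100 = 80.0%.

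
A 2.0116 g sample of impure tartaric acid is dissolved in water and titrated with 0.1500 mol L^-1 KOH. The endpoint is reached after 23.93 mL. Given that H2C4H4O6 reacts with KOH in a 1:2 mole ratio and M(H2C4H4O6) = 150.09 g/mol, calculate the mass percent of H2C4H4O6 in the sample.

13.4%

n(KOH) = 0.1500 x 0.02393 = 0.003589 mol.
n(H2C4H4O6) = 0.003589 / 2 = 0.001795 mol.
mass of H2C4H4O6 = 0.001795 x 150.09 = 0.2694 g.
% purity = 0.2694 / 2.0116 x 100 = 13.4%.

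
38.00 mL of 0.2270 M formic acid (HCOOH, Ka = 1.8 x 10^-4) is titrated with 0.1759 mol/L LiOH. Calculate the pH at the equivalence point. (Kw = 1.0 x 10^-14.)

8.37

n(HCOOH) = 0.2270 x 0.03800 = 0.008626 mol; V(LiOH) at equivalence = 0.008626/0.1759 = 0.04904 L.
At equivalence all the acid is converted to HCOO-; total volume = 0.03800 + 0.04904 = 0.08704 L, so [HCOO-] = 0.008626/0.08704 = 0.09910 M.
Kb = Kw/Ka = 1.0e-14 / 1.8 x 10^-4 = 5.56e-11.
[OH^-] = sqrt(Kb x [HCOO-]) = sqrt(5.56e-11 x 0.09910) = 2.35e-6 M.
pOH = 5.63, so pH = 14.00 - 5.63 = 8.37.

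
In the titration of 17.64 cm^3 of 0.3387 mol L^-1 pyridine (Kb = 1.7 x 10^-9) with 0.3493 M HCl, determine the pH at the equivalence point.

n(C5H5N) = 0.3387 x 0.01764 = 0.005975 mol; V(HCl) at equivalence = 0.005975/0.3493 = 0.01710 L.
At equivalence the base is fully converted to C5H5NH+; total volume = 0.03474 L, so [C5H5NH+] = 0.005975/0.03474 = 0.1720 M.
Ka(C5H5NH+) = Kw/Kb = 1.0e-14 / 1.7 x 10^-9 = 5.88e-6.
[H^+] = sqrt(Ka x [C5H5NH+]) = sqrt(5.88e-6 x 0.1720) = 0.00101 M.
pH = -log(0.00101) = 3.00.

3.00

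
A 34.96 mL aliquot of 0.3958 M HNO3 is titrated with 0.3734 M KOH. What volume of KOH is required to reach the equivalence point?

n(HNO3) = 0.3958 mol/L x 0.03496 L = 0.01384 mol.
At equivalence n(KOH) = n(HNO3) = 0.01384 mol.
V(KOH) = 0.01384 / 0.3734 = 0.03706 L = 37.1 mL.

37.1 mL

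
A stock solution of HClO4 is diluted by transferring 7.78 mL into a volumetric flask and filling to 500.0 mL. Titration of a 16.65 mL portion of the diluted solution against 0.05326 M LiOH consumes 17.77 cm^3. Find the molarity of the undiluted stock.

n(LiOH) = 0.05326 x 0.01777 = 0.0009464 mol.
n(HClO4) in the aliquot = 0.0009464 mol.
[diluted HClO4] = 0.0009464 / 0.01665 = 0.05684 M.
Dilution factor = 500.0/7.780 = 64.27, so [stock] = 0.05684 x 64.27 = 3.65 M.

3.65 M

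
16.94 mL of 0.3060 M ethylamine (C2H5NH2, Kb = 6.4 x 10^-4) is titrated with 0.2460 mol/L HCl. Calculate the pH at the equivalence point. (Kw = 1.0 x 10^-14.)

5.84

n(C2H5NH2) = 0.3060 x 0.01694 = 0.005184 mol; V(HCl) at equivalence = 0.005184/0.2460 = 0.02107 L.
At equivalence the base is fully converted to C2H5NH3+; total volume = 0.03801 L, so [C2H5NH3+] = 0.005184/0.03801 = 0.1364 M.
Ka(C2H5NH3+) = Kw/Kb = 1.0e-14 / 6.4 x 10^-4 = 1.56e-11.
[H^+] = sqrt(Ka x [C2H5NH3+]) = sqrt(1.56e-11 x 0.1364) = 1.46e-6 M.
pH = -log(1.46e-6) = 5.84.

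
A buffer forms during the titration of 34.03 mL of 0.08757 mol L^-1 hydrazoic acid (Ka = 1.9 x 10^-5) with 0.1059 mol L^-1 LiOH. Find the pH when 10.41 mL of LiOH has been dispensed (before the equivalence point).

4.49

Initial n(HN3) = 0.08757 x 0.03403 = 0.002980 mol.
n(LiOH) added = 0.1059 x 0.01041 = 0.001102 mol, converting that many moles of HN3 to N3-.
Remaining n(HN3) = 0.001878 mol; n(N3-) = 0.001102 mol.
By Henderson-Hasselbalch, pH = pKa + log([A^-]/[HA]) = 4.72 + log(0.001102/0.001878) = 4.72 + (-0.23) = 4.49.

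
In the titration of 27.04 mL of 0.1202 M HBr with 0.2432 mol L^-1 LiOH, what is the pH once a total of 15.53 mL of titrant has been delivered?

12.09

n(acid) = 0.1202 x 0.02704 = 0.003250 mol; n(LiOH) added = 0.2432 x 0.01553 = 0.003777 mol.
Base is in excess by 0.003777 - 0.003250 = 0.0005267 mol in a total volume of 0.04257 L.
[OH^-] = 0.0005267/0.04257 = 0.01237 M, so pOH = 1.91 and pH = 14.00 - 1.91 = 12.09.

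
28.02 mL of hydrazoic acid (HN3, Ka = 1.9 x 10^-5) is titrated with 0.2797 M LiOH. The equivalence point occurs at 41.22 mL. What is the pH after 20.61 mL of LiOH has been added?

20.61 mL is exactly half the equivalence volume (41.22/2), i.e. the half-equivalence point.
There, n(HA) = n(A^-), so pH = pKa = -log(1.9 x 10^-5) = 4.72.

4.72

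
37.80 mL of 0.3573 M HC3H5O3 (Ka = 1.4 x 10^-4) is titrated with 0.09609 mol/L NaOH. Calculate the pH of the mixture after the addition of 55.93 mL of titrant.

3.67

Initial n(HC3H5O3) = 0.3573 x 0.03780 = 0.01351 mol.
n(NaOH) added = 0.09609 x 0.05593 = 0.005374 mol, converting that many moles of HC3H5O3 to C3H5O3-.
Remaining n(HC3H5O3) = 0.008132 mol; n(C3H5O3-) = 0.005374 mol.
By Henderson-Hasselbalch, pH = pKa + log([A^-]/[HA]) = 3.85 + log(0.005374/0.008132) = 3.85 + (-0.18) = 3.67.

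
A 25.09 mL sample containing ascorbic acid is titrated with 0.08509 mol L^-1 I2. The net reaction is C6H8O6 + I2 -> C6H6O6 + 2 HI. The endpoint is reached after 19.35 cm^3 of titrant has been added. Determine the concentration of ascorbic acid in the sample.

0.0656 M

n(I2) = 0.08509 x 0.01935 = 0.001646 mol.
From the balanced equation, 1 mol I2 reacts with 1 mol ascorbic acid, so n(ascorbic acid) = 0.001646 x 1/1 = 0.001646 mol.
[ascorbic acid] = 0.001646 / 0.02509 L = 0.0656 M.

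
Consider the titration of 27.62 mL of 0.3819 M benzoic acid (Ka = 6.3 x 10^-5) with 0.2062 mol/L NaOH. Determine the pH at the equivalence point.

8.66

n(C6H5COOH) = 0.3819 x 0.02762 = 0.01055 mol; V(NaOH) at equivalence = 0.01055/0.2062 = 0.05115 L.
At equivalence all the acid is converted to C6H5COO-; total volume = 0.02762 + 0.05115 = 0.07877 L, so [C6H5COO-] = 0.01055/0.07877 = 0.1339 M.
Kb = Kw/Ka = 1.0e-14 / 6.3 x 10^-5 = 1.59e-10.
[OH^-] = sqrt(Kb x [C6H5COO-]) = sqrt(1.59e-10 x 0.1339) = 4.61e-6 M.
pOH = 5.34, so pH = 14.00 - 5.34 = 8.66.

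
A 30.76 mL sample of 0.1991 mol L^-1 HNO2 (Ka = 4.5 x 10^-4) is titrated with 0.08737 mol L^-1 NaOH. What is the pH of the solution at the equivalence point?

n(HNO2) = 0.1991 x 0.03076 = 0.006124 mol; V(NaOH) at equivalence = 0.006124/0.08737 = 0.07010 L.
At equivalence all the acid is converted to NO2-; total volume = 0.03076 + 0.07010 = 0.1009 L, so [NO2-] = 0.006124/0.1009 = 0.06072 M.
Kb = Kw/Ka = 1.0e-14 / 4.5 x 10^-4 = 2.22e-11.
[OH^-] = sqrt(Kb x [NO2-]) = sqrt(2.22e-11 x 0.06072) = 1.16e-6 M.
pOH = 5.93, so pH = 14.00 - 5.93 = 8.07.

8.07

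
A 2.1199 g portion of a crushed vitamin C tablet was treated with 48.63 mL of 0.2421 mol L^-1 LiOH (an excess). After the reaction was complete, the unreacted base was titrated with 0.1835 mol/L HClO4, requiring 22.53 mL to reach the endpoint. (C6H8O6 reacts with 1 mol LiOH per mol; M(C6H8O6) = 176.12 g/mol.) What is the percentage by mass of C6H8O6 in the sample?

Total n(LiOH) added = 0.2421 x 0.04863 = 0.01177 mol.
n(HClO4) used = 0.1835 x 0.02253 = 0.004134 mol, which equals the excess n(LiOH).
So n(LiOH) consumed by the sample = 0.01177 - 0.004134 = 0.007639 mol.
n(C6H8O6) = 0.007639 / 1 = 0.007639 mol.
mass C6H8O6 = 0.007639 x 176.12 = 1.345 g, so %C6H8O6 = 1.345/2.1199 x 100 = 63.5%.

63.5%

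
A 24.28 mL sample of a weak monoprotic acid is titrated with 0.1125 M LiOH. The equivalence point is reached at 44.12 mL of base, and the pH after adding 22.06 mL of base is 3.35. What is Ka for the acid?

22.06 mL is half of the equivalence volume, so this is the half-equivalence point where [HA] = [A^-].
At half-equivalence pH = pKa, so pKa = 3.35.
Ka = 10^(-3.35) = 4.5 x 10^-4.

4.5 x 10^-4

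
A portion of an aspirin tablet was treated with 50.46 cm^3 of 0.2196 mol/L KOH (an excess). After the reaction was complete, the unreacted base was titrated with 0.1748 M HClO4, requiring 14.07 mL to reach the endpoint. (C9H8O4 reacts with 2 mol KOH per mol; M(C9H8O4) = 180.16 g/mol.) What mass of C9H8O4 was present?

Total n(KOH) added = 0.2196 x 0.05046 = 0.01108 mol.
n(HClO4) used = 0.1748 x 0.01407 = 0.002459 mol, which equals the excess n(KOH).
So n(KOH) consumed by the sample = 0.01108 - 0.002459 = 0.008622 mol.
n(C9H8O4) = 0.008622 / 2 = 0.004311 mol.
mass = 0.004311 mol x 180.16 g/mol = 0.777 g.

0.777 g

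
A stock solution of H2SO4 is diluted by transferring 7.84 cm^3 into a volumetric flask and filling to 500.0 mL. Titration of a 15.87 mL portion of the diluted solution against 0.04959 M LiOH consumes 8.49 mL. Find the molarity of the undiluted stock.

0.846 M

n(LiOH) = 0.04959 x 0.008490 = 0.0004210 mol.
n(H2SO4) in the aliquot = 0.0004210 x 1/2 = 0.0002105 mol.
[diluted H2SO4] = 0.0002105 / 0.01587 = 0.01326 M.
Dilution factor = 500.0/7.840 = 63.78, so [stock] = 0.01326 x 63.78 = 0.846 M.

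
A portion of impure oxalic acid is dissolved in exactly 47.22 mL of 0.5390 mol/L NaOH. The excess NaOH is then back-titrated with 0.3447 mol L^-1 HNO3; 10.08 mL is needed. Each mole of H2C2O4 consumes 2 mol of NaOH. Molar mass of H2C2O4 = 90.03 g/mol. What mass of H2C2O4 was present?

Total n(NaOH) added = 0.5390 x 0.04722 = 0.02545 mol.
n(HNO3) used = 0.3447 x 0.01008 = 0.003475 mol, which equals the excess n(NaOH).
So n(NaOH) consumed by the sample = 0.02545 - 0.003475 = 0.02198 mol.
n(H2C2O4) = 0.02198 / 2 = 0.01099 mol.
mass = 0.01099 mol x 90.03 g/mol = 0.989 g.

0.989 g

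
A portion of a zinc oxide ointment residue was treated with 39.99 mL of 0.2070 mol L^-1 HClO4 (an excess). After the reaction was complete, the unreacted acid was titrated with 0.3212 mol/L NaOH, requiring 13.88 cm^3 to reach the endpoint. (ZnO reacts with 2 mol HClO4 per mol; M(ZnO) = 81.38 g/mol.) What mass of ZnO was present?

Total n(HClO4) added = 0.2070 x 0.03999 = 0.008278 mol.
n(NaOH) used = 0.3212 x 0.01388 = 0.004458 mol, which equals the excess n(HClO4).
So n(HClO4) consumed by the sample = 0.008278 - 0.004458 = 0.003820 mol.
n(ZnO) = 0.003820 / 2 = 0.001910 mol.
mass = 0.001910 mol x 81.38 g/mol = 0.155 g.

0.155 g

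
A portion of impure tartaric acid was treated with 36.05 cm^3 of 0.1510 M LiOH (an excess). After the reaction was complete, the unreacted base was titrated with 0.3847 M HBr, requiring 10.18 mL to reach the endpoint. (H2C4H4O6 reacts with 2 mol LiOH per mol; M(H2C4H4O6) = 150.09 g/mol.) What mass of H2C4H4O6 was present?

Total n(LiOH) added = 0.1510 x 0.03605 = 0.005444 mol.
n(HBr) used = 0.3847 x 0.01018 = 0.003916 mol, which equals the excess n(LiOH).
So n(LiOH) consumed by the sample = 0.005444 - 0.003916 = 0.001527 mol.
n(H2C4H4O6) = 0.001527 / 2 = 0.0007637 mol.
mass = 0.0007637 mol x 150.09 g/mol = 0.115 g.

0.115 g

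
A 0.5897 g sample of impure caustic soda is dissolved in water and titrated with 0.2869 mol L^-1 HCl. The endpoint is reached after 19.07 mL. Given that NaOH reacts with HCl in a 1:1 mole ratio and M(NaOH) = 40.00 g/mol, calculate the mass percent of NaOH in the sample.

n(HCl) = 0.2869 x 0.01907 = 0.005471 mol.
n(NaOH) = 0.005471 / 1 = 0.005471 mol.
mass of NaOH = 0.005471 x 40.00 = 0.2188 g.
% purity = 0.2188 / 0.5897 x 100 = 37.1%.

37.1%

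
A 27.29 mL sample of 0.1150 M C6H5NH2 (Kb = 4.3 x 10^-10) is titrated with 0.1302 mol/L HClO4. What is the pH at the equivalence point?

2.92

n(C6H5NH2) = 0.1150 x 0.02729 = 0.003138 mol; V(HClO4) at equivalence = 0.003138/0.1302 = 0.02410 L.
At equivalence the base is fully converted to C6H5NH3+; total volume = 0.05139 L, so [C6H5NH3+] = 0.003138/0.05139 = 0.06106 M.
Ka(C6H5NH3+) = Kw/Kb = 1.0e-14 / 4.3 x 10^-10 = 2.33e-5.
[H^+] = sqrt(Ka x [C6H5NH3+]) = sqrt(2.33e-5 x 0.06106) = 0.00119 M.
pH = -log(0.00119) = 2.92.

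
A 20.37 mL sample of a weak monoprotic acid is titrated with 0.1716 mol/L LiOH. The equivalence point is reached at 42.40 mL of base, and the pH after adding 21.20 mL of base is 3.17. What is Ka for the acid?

6.8 x 10^-4

21.20 mL is half of the equivalence volume, so this is the half-equivalence point where [HA] = [A^-].
At half-equivalence pH = pKa, so pKa = 3.17.
Ka = 10^(-3.17) = 6.8 x 10^-4.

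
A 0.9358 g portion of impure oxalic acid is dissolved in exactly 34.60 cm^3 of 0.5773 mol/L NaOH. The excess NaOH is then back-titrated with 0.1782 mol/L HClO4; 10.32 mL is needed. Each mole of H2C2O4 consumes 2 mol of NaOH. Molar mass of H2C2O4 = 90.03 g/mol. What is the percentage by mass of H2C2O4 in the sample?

Total n(NaOH) added = 0.5773 x 0.03460 = 0.01997 mol.
n(HClO4) used = 0.1782 x 0.01032 = 0.001839 mol, which equals the excess n(NaOH).
So n(NaOH) consumed by the sample = 0.01997 - 0.001839 = 0.01814 mol.
n(H2C2O4) = 0.01814 / 2 = 0.009068 mol.
mass H2C2O4 = 0.009068 x 90.03 = 0.8164 g, so %H2C2O4 = 0.8164/0.9358 x 100 = 87.2%.

87.2%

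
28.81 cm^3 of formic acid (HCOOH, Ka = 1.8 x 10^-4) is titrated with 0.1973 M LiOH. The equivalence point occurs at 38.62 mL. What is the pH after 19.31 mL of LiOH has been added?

19.31 mL is exactly half the equivalence volume (38.62/2), i.e. the half-equivalence point.
There, n(HA) = n(A^-), so pH = pKa = -log(1.8 x 10^-4) = 3.74.

3.74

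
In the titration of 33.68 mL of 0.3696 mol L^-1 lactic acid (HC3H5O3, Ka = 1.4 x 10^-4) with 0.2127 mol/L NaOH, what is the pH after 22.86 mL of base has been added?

Initial n(HC3H5O3) = 0.3696 x 0.03368 = 0.01245 mol.
n(NaOH) added = 0.2127 x 0.02286 = 0.004862 mol, converting that many moles of HC3H5O3 to C3H5O3-.
Remaining n(HC3H5O3) = 0.007586 mol; n(C3H5O3-) = 0.004862 mol.
By Henderson-Hasselbalch, pH = pKa + log([A^-]/[HA]) = 3.85 + log(0.004862/0.007586) = 3.85 + (-0.19) = 3.66.

3.66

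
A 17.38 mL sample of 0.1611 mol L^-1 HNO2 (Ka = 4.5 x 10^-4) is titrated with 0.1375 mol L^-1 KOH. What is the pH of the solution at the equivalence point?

n(HNO2) = 0.1611 x 0.01738 = 0.002800 mol; V(KOH) at equivalence = 0.002800/0.1375 = 0.02036 L.
At equivalence all the acid is converted to NO2-; total volume = 0.01738 + 0.02036 = 0.03774 L, so [NO2-] = 0.002800/0.03774 = 0.07418 M.
Kb = Kw/Ka = 1.0e-14 / 4.5 x 10^-4 = 2.22e-11.
[OH^-] = sqrt(Kb x [NO2-]) = sqrt(2.22e-11 x 0.07418) = 1.28e-6 M.
pOH = 5.89, so pH = 14.00 - 5.89 = 8.11.

8.11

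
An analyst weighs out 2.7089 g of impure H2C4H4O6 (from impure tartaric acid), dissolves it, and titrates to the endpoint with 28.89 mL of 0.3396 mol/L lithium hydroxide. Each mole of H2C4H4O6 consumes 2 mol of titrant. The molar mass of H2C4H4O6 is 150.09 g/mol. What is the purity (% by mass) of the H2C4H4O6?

27.2%

n(LiOH) = 0.3396 x 0.02889 = 0.009811 mol.
n(H2C4H4O6) = 0.009811 / 2 = 0.004906 mol.
mass of H2C4H4O6 = 0.004906 x 150.09 = 0.7363 g.
% purity = 0.7363 / 2.7089 x 100 = 27.2%.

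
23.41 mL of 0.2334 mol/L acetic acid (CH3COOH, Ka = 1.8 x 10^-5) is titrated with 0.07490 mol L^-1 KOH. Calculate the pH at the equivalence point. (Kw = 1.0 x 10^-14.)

n(CH3COOH) = 0.2334 x 0.02341 = 0.005464 mol; V(KOH) at equivalence = 0.005464/0.07490 = 0.07295 L.
At equivalence all the acid is converted to CH3COO-; total volume = 0.02341 + 0.07295 = 0.09636 L, so [CH3COO-] = 0.005464/0.09636 = 0.05670 M.
Kb = Kw/Ka = 1.0e-14 / 1.8 x 10^-5 = 5.56e-10.
[OH^-] = sqrt(Kb x [CH3COO-]) = sqrt(5.56e-10 x 0.05670) = 5.61e-6 M.
pOH = 5.25, so pH = 14.00 - 5.25 = 8.75.

8.75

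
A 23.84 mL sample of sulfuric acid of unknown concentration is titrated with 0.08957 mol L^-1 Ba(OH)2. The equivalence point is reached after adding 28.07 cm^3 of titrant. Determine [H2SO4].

0.105 M

n(Ba(OH)2) delivered = 0.08957 x 0.02807 = 0.002514 mol.
For a 1:1 reaction, n(H2SO4) = 0.002514 mol.
[H2SO4] = 0.002514 mol / 0.02384 L = 0.105 M.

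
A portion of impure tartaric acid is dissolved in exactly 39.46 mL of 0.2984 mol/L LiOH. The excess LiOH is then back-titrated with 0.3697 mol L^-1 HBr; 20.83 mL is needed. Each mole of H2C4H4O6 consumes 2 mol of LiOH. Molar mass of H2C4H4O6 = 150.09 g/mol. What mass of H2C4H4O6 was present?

Total n(LiOH) added = 0.2984 x 0.03946 = 0.01177 mol.
n(HBr) used = 0.3697 x 0.02083 = 0.007701 mol, which equals the excess n(LiOH).
So n(LiOH) consumed by the sample = 0.01177 - 0.007701 = 0.004074 mol.
n(H2C4H4O6) = 0.004074 / 2 = 0.002037 mol.
mass = 0.002037 mol x 150.09 g/mol = 0.306 g.

0.306 g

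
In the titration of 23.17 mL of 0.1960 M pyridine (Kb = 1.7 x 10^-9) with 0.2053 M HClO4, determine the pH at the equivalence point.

n(C5H5N) = 0.1960 x 0.02317 = 0.004541 mol; V(HClO4) at equivalence = 0.004541/0.2053 = 0.02212 L.
At equivalence the base is fully converted to C5H5NH+; total volume = 0.04529 L, so [C5H5NH+] = 0.004541/0.04529 = 0.1003 M.
Ka(C5H5NH+) = Kw/Kb = 1.0e-14 / 1.7 x 10^-9 = 5.88e-6.
[H^+] = sqrt(Ka x [C5H5NH+]) = sqrt(5.88e-6 x 0.1003) = 0.000768 M.
pH = -log(0.000768) = 3.11.

3.11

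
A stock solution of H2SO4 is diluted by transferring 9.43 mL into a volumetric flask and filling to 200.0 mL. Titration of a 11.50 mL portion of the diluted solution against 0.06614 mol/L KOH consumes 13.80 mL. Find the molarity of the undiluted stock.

n(KOH) = 0.06614 x 0.01380 = 0.0009127 mol.
n(H2SO4) in the aliquot = 0.0009127 x 1/2 = 0.0004564 mol.
[diluted H2SO4] = 0.0004564 / 0.01150 = 0.03968 M.
Dilution factor = 200.0/9.430 = 21.21, so [stock] = 0.03968 x 21.21 = 0.842 M.

0.842 M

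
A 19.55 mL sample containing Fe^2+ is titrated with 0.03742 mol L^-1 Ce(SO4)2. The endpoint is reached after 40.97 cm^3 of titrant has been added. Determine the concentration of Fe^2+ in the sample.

n(Ce(SO4)2) = 0.03742 x 0.04097 = 0.001533 mol.
From the balanced equation, 1 mol Ce(SO4)2 reacts with 1 mol Fe^2+, so n(Fe^2+) = 0.001533 x 1/1 = 0.001533 mol.
[Fe^2+] = 0.001533 / 0.01955 L = 0.0784 M.

0.0784 M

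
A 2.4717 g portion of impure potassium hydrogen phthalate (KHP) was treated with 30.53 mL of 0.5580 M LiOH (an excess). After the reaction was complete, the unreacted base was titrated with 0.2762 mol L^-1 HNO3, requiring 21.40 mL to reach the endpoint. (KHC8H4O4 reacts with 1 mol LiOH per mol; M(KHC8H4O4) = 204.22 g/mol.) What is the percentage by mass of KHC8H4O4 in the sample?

91.9%

Total n(LiOH) added = 0.5580 x 0.03053 = 0.01704 mol.
n(HNO3) used = 0.2762 x 0.02140 = 0.005911 mol, which equals the excess n(LiOH).
So n(LiOH) consumed by the sample = 0.01704 - 0.005911 = 0.01113 mol.
n(KHC8H4O4) = 0.01113 / 1 = 0.01113 mol.
mass KHC8H4O4 = 0.01113 x 204.22 = 2.272 g, so %KHC8H4O4 = 2.272/2.4717 x 100 = 91.9%.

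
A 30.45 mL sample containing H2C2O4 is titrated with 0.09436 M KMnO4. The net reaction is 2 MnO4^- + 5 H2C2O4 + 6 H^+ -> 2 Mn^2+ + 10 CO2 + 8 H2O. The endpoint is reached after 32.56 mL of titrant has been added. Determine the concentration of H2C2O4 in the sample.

0.252 M

n(KMnO4) = 0.09436 x 0.03256 = 0.003072 mol.
From the balanced equation, 2 mol KMnO4 reacts with 5 mol H2C2O4, so n(H2C2O4) = 0.003072 x 5/2 = 0.007681 mol.
[H2C2O4] = 0.007681 / 0.03045 L = 0.252 M.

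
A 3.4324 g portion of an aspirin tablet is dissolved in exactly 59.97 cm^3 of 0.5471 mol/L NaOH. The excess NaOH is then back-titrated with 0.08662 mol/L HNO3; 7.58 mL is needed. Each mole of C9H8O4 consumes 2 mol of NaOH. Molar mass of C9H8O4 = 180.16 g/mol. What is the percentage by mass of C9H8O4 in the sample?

84.4%

Total n(NaOH) added = 0.5471 x 0.05997 = 0.03281 mol.
n(HNO3) used = 0.08662 x 0.007580 = 0.0006566 mol, which equals the excess n(NaOH).
So n(NaOH) consumed by the sample = 0.03281 - 0.0006566 = 0.03215 mol.
n(C9H8O4) = 0.03215 / 2 = 0.01608 mol.
mass C9H8O4 = 0.01608 x 180.16 = 2.896 g, so %C9H8O4 = 2.896/3.4324 x 100 = 84.4%.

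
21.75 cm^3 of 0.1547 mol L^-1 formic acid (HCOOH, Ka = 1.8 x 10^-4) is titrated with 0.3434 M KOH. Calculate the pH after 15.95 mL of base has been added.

12.75

n(acid) = 0.1547 x 0.02175 = 0.003365 mol; n(KOH) added = 0.3434 x 0.01595 = 0.005477 mol.
Base is in excess by 0.005477 - 0.003365 = 0.002113 mol in a total volume of 0.03770 L.
[OH^-] = 0.002113/0.03770 = 0.05603 M, so pOH = 1.25 and pH = 14.00 - 1.25 = 12.75.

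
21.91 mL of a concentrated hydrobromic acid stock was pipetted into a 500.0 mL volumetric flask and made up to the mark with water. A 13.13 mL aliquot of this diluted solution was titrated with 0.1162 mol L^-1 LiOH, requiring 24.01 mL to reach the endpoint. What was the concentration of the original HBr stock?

n(LiOH) = 0.1162 x 0.02401 = 0.002790 mol.
n(HBr) in the aliquot = 0.002790 mol.
[diluted HBr] = 0.002790 / 0.01313 = 0.2125 M.
Dilution factor = 500.0/21.91 = 22.82, so [stock] = 0.2125 x 22.82 = 4.85 M.

4.85 M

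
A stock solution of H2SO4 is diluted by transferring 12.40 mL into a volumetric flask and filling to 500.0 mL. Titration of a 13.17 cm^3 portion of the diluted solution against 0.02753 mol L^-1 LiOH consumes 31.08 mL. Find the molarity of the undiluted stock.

n(LiOH) = 0.02753 x 0.03108 = 0.0008556 mol.
n(H2SO4) in the aliquot = 0.0008556 x 1/2 = 0.0004278 mol.
[diluted H2SO4] = 0.0004278 / 0.01317 = 0.03248 M.
Dilution factor = 500.0/12.40 = 40.32, so [stock] = 0.03248 x 40.32 = 1.31 M.

1.31 M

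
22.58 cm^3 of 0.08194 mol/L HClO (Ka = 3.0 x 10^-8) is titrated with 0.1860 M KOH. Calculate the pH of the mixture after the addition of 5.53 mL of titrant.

7.62

Initial n(HClO) = 0.08194 x 0.02258 = 0.001850 mol.
n(KOH) added = 0.1860 x 0.005530 = 0.001029 mol, converting that many moles of HClO to ClO-.
Remaining n(HClO) = 0.0008216 mol; n(ClO-) = 0.001029 mol.
By Henderson-Hasselbalch, pH = pKa + log([A^-]/[HA]) = 7.52 + log(0.001029/0.0008216) = 7.52 + (+0.10) = 7.62.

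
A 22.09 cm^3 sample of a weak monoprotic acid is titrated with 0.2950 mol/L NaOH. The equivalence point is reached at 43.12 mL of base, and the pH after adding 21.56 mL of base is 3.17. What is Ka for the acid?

6.8 x 10^-4

21.56 mL is half of the equivalence volume, so this is the half-equivalence point where [HA] = [A^-].
At half-equivalence pH = pKa, so pKa = 3.17.
Ka = 10^(-3.17) = 6.8 x 10^-4.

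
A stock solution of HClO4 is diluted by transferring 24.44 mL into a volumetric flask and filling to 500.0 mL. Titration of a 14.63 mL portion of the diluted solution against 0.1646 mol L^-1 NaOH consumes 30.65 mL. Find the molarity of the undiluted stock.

n(NaOH) = 0.1646 x 0.03065 = 0.005045 mol.
n(HClO4) in the aliquot = 0.005045 mol.
[diluted HClO4] = 0.005045 / 0.01463 = 0.3448 M.
Dilution factor = 500.0/24.44 = 20.46, so [stock] = 0.3448 x 20.46 = 7.05 M.

7.05 M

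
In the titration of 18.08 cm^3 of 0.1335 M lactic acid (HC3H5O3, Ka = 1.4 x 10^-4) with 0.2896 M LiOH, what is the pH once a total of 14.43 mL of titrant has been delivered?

12.73

n(acid) = 0.1335 x 0.01808 = 0.002414 mol; n(LiOH) added = 0.2896 x 0.01443 = 0.004179 mol.
Base is in excess by 0.004179 - 0.002414 = 0.001765 mol in a total volume of 0.03251 L.
[OH^-] = 0.001765/0.03251 = 0.05430 M, so pOH = 1.27 and pH = 14.00 - 1.27 = 12.73.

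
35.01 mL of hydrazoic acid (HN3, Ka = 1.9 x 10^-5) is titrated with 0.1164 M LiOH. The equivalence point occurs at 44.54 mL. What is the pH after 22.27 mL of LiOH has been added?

22.27 mL is exactly half the equivalence volume (44.54/2), i.e. the half-equivalence point.
There, n(HA) = n(A^-), so pH = pKa = -log(1.9 x 10^-5) = 4.72.

4.72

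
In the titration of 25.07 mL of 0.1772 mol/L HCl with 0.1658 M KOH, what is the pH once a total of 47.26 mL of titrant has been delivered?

n(acid) = 0.1772 x 0.02507 = 0.004442 mol; n(KOH) added = 0.1658 x 0.04726 = 0.007836 mol.
Base is in excess by 0.007836 - 0.004442 = 0.003393 mol in a total volume of 0.07233 L.
[OH^-] = 0.003393/0.07233 = 0.04691 M, so pOH = 1.33 and pH = 14.00 - 1.33 = 12.67.

12.67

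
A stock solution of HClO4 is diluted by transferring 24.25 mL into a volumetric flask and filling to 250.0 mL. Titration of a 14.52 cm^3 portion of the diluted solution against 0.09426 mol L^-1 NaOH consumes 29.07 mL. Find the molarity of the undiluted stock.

1.95 M

n(NaOH) = 0.09426 x 0.02907 = 0.002740 mol.
n(HClO4) in the aliquot = 0.002740 mol.
[diluted HClO4] = 0.002740 / 0.01452 = 0.1887 M.
Dilution factor = 250.0/24.25 = 10.31, so [stock] = 0.1887 x 10.31 = 1.95 M.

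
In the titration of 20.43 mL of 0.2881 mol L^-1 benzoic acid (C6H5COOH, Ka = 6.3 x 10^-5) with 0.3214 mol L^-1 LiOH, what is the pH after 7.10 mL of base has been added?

Initial n(C6H5COOH) = 0.2881 x 0.02043 = 0.005886 mol.
n(LiOH) added = 0.3214 x 0.007100 = 0.002282 mol, converting that many moles of C6H5COOH to C6H5COO-.
Remaining n(C6H5COOH) = 0.003604 mol; n(C6H5COO-) = 0.002282 mol.
By Henderson-Hasselbalch, pH = pKa + log([A^-]/[HA]) = 4.20 + log(0.002282/0.003604) = 4.20 + (-0.20) = 4.00.

4.00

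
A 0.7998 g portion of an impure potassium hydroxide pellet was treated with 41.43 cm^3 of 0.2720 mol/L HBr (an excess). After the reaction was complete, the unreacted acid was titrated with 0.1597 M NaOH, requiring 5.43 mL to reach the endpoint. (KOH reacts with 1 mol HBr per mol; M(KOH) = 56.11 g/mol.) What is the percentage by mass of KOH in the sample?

73.0%

Total n(HBr) added = 0.2720 x 0.04143 = 0.01127 mol.
n(NaOH) used = 0.1597 x 0.005430 = 0.0008672 mol, which equals the excess n(HBr).
So n(HBr) consumed by the sample = 0.01127 - 0.0008672 = 0.01040 mol.
n(KOH) = 0.01040 / 1 = 0.01040 mol.
mass KOH = 0.01040 x 56.11 = 0.5836 g, so %KOH = 0.5836/0.7998 x 100 = 73.0%.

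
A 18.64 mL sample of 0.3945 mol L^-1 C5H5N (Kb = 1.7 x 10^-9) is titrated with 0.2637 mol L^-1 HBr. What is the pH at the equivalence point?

3.02

n(C5H5N) = 0.3945 x 0.01864 = 0.007353 mol; V(HBr) at equivalence = 0.007353/0.2637 = 0.02789 L.
At equivalence the base is fully converted to C5H5NH+; total volume = 0.04653 L, so [C5H5NH+] = 0.007353/0.04653 = 0.1581 M.
Ka(C5H5NH+) = Kw/Kb = 1.0e-14 / 1.7 x 10^-9 = 5.88e-6.
[H^+] = sqrt(Ka x [C5H5NH+]) = sqrt(5.88e-6 x 0.1581) = 0.000964 M.
pH = -log(0.000964) = 3.02.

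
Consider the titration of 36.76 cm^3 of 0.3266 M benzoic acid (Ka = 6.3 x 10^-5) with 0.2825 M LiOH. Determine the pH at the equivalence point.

n(C6H5COOH) = 0.3266 x 0.03676 = 0.01201 mol; V(LiOH) at equivalence = 0.01201/0.2825 = 0.04250 L.
At equivalence all the acid is converted to C6H5COO-; total volume = 0.03676 + 0.04250 = 0.07926 L, so [C6H5COO-] = 0.01201/0.07926 = 0.1515 M.
Kb = Kw/Ka = 1.0e-14 / 6.3 x 10^-5 = 1.59e-10.
[OH^-] = sqrt(Kb x [C6H5COO-]) = sqrt(1.59e-10 x 0.1515) = 4.90e-6 M.
pOH = 5.31, so pH = 14.00 - 5.31 = 8.69.

8.69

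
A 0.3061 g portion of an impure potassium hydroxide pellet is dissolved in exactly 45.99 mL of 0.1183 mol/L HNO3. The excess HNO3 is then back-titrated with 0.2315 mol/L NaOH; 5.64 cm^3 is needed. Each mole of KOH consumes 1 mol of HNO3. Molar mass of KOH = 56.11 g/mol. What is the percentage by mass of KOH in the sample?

75.8%

Total n(HNO3) added = 0.1183 x 0.04599 = 0.005441 mol.
n(NaOH) used = 0.2315 x 0.005640 = 0.001306 mol, which equals the excess n(HNO3).
So n(HNO3) consumed by the sample = 0.005441 - 0.001306 = 0.004135 mol.
n(KOH) = 0.004135 / 1 = 0.004135 mol.
mass KOH = 0.004135 x 56.11 = 0.2320 g, so %KOH = 0.2320/0.3061 x 100 = 75.8%.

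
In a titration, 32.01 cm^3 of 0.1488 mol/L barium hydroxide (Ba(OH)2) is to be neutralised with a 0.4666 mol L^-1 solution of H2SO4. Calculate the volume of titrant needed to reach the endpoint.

n(Ba(OH)2) = 0.1488 mol/L x 0.03201 L = 0.004763 mol.
At equivalence n(H2SO4) = n(Ba(OH)2) = 0.004763 mol.
V(H2SO4) = 0.004763 / 0.4666 = 0.01021 L = 10.2 mL.

10.2 mL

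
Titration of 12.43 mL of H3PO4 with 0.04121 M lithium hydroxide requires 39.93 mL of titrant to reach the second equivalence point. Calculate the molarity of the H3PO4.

n(LiOH) = 0.04121 x 0.03993 = 0.001646 mol.
At the second equivalence point, 2 mol OH^- react per mol H3PO4, so n(H3PO4) = 0.001646 / 2 = 0.0008228 mol.
[H3PO4] = 0.0008228 / 0.01243 L = 0.0662 M.

0.0662 M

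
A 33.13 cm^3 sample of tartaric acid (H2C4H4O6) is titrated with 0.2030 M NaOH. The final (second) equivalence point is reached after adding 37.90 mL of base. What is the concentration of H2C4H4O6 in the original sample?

n(NaOH) = 0.2030 x 0.03790 = 0.007694 mol.
At the final (second) equivalence point, 2 mol OH^- react per mol H2C4H4O6, so n(H2C4H4O6) = 0.007694 / 2 = 0.003847 mol.
[H2C4H4O6] = 0.003847 / 0.03313 L = 0.116 M.

0.116 M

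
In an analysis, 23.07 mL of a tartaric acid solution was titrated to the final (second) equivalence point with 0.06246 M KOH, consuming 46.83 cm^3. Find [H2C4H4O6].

0.0634 M

n(KOH) = 0.06246 x 0.04683 = 0.002925 mol.
At the final (second) equivalence point, 2 mol OH^- react per mol H2C4H4O6, so n(H2C4H4O6) = 0.002925 / 2 = 0.001463 mol.
[H2C4H4O6] = 0.001463 / 0.02307 L = 0.0634 M.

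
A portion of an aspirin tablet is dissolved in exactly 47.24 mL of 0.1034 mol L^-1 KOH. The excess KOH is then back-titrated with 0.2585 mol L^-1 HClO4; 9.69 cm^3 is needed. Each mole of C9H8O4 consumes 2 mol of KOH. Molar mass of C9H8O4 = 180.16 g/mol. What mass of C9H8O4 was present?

0.214 g

Total n(KOH) added = 0.1034 x 0.04724 = 0.004885 mol.
n(HClO4) used = 0.2585 x 0.009690 = 0.002505 mol, which equals the excess n(KOH).
So n(KOH) consumed by the sample = 0.004885 - 0.002505 = 0.002380 mol.
n(C9H8O4) = 0.002380 / 2 = 0.001190 mol.
mass = 0.001190 mol x 180.16 g/mol = 0.214 g.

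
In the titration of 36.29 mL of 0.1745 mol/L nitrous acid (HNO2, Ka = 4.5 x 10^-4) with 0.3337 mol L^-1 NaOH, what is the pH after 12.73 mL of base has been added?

Initial n(HNO2) = 0.1745 x 0.03629 = 0.006333 mol.
n(NaOH) added = 0.3337 x 0.01273 = 0.004248 mol, converting that many moles of HNO2 to NO2-.
Remaining n(HNO2) = 0.002085 mol; n(NO2-) = 0.004248 mol.
By Henderson-Hasselbalch, pH = pKa + log([A^-]/[HA]) = 3.35 + log(0.004248/0.002085) = 3.35 + (+0.31) = 3.66.

3.66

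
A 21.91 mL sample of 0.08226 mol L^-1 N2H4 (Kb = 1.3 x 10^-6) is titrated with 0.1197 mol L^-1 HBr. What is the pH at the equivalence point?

n(N2H4) = 0.08226 x 0.02191 = 0.001802 mol; V(HBr) at equivalence = 0.001802/0.1197 = 0.01506 L.
At equivalence the base is fully converted to N2H5+; total volume = 0.03697 L, so [N2H5+] = 0.001802/0.03697 = 0.04875 M.
Ka(N2H5+) = Kw/Kb = 1.0e-14 / 1.3 x 10^-6 = 7.69e-9.
[H^+] = sqrt(Ka x [N2H5+]) = sqrt(7.69e-9 x 0.04875) = 1.94e-5 M.
pH = -log(1.94e-5) = 4.71.

4.71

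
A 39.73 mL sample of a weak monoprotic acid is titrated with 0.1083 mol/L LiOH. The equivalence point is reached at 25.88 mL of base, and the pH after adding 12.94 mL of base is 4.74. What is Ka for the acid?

1.8 x 10^-5

12.94 mL is half of the equivalence volume, so this is the half-equivalence point where [HA] = [A^-].
At half-equivalence pH = pKa, so pKa = 4.74.
Ka = 10^(-4.74) = 1.8 x 10^-5.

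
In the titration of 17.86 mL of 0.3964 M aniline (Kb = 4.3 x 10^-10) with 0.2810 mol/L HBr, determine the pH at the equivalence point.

n(C6H5NH2) = 0.3964 x 0.01786 = 0.007080 mol; V(HBr) at equivalence = 0.007080/0.2810 = 0.02519 L.
At equivalence the base is fully converted to C6H5NH3+; total volume = 0.04305 L, so [C6H5NH3+] = 0.007080/0.04305 = 0.1644 M.
Ka(C6H5NH3+) = Kw/Kb = 1.0e-14 / 4.3 x 10^-10 = 2.33e-5.
[H^+] = sqrt(Ka x [C6H5NH3+]) = sqrt(2.33e-5 x 0.1644) = 0.00196 M.
pH = -log(0.00196) = 2.71.

2.71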